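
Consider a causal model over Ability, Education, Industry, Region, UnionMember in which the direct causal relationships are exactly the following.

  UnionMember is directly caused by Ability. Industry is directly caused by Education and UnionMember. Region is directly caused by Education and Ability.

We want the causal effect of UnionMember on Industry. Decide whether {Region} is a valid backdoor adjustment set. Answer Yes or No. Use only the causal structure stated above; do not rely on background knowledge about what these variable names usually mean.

Backdoor paths from UnionMember to Industry (paths whose first edge points into UnionMember):
  P1: UnionMember <- Ability -> Region <- Education -> Industry
Condition 1 (no descendant of UnionMember in the set): holds — descendants of UnionMember are {Industry}; none are in {Region}.
Condition 2 (every backdoor path blocked by {Region}):
  P1: open — collider(s) Region are conditioned on (or have a conditioned descendant) and no non-collider on the path is in the set.
{Region} does not satisfy the backdoor criterion.

No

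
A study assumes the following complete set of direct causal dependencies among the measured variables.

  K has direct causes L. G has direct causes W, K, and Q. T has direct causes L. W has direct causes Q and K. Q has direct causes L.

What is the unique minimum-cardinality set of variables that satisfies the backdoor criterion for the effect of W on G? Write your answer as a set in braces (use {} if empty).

{K, Q}

Variables eligible for adjustment (non-descendants of W, excluding W and G): {K, L, Q, T}.
Backdoor paths from W to G:
  P1: W <- K <- L -> Q -> G
  P2: W <- K -> G
  P3: W <- Q <- L -> K -> G
  P4: W <- Q -> G
The empty set is not sufficient: P1 (W <- K <- L -> Q -> G) has no collider blocking it and no conditioned non-collider, so it is open.
Try {K, Q}:
  P1: blocked at chain node K ∈ conditioning set.
  P2: blocked at fork node K ∈ conditioning set.
  P3: blocked at chain node Q ∈ conditioning set.
  P4: blocked at fork node Q ∈ conditioning set.
{K, Q} contains no descendant of W and blocks every backdoor path.
Every element of {K, Q} is needed (dropping K leaves P2 open; dropping Q leaves P4 open), so no proper subset is valid.
Among all size-2 subsets of the eligible variables, only {K, Q} blocks every backdoor path, so it is the unique smallest valid adjustment set.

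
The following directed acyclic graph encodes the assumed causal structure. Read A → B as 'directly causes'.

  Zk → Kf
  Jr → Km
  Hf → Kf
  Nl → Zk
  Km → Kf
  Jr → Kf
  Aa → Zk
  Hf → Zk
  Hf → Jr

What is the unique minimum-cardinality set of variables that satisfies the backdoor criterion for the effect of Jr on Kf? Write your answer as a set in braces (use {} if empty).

{Hf}

Variables eligible for adjustment (non-descendants of Jr, excluding Jr and Kf): {Aa, Hf, Nl, Zk}.
Backdoor paths from Jr to Kf:
  P1: Jr <- Hf -> Zk -> Kf
  P2: Jr <- Hf -> Kf
The empty set is not sufficient: P1 (Jr <- Hf -> Zk -> Kf) has no collider blocking it and no conditioned non-collider, so it is open.
Try {Hf}:
  P1: blocked at fork node Hf ∈ conditioning set.
  P2: blocked at fork node Hf ∈ conditioning set.
{Hf} contains no descendant of Jr and blocks every backdoor path.
No other singleton works — e.g. {Nl} leaves P1 open — so {Hf} is the unique smallest valid adjustment set.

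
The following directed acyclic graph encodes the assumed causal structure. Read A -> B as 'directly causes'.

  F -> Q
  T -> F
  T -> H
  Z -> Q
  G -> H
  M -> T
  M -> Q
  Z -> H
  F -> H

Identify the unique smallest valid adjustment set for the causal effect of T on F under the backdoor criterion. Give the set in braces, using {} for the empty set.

Variables eligible for adjustment (non-descendants of T, excluding T and F): {G, M, Z}.
Backdoor paths from T to F:
  P1: T <- M -> Q <- F
  P2: T <- M -> Q <- Z -> H <- F
Each backdoor path contains an unconditioned collider, so every path is already blocked with the empty conditioning set:
  P1: blocked at collider Q (neither it nor any descendant is in the conditioning set).
  P2: blocked at collider Q (neither it nor any descendant is in the conditioning set).
The empty set is therefore the unique smallest valid set.

{}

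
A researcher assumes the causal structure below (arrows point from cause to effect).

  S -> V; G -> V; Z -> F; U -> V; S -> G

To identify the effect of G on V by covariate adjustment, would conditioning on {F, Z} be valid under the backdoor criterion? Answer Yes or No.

Backdoor paths from G to V (paths whose first edge points into G):
  P1: G <- S -> V
Condition 1 (no descendant of G in the set): holds — descendants of G are {V}; none are in {F, Z}.
Condition 2 (every backdoor path blocked by {F, Z}):
  P1: open — no interior node is in the conditioning set.
{F, Z} does not satisfy the backdoor criterion.

No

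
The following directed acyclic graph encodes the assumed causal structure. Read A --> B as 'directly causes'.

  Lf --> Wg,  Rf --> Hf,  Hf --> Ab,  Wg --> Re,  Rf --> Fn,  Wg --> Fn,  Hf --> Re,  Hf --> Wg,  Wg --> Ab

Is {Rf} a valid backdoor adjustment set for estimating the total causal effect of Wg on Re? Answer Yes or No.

No

Backdoor paths from Wg to Re (paths whose first edge points into Wg):
  P1: Wg <- Hf -> Re
Condition 1 (no descendant of Wg in the set): holds — descendants of Wg are {Ab, Fn, Re}; none are in {Rf}.
Condition 2 (every backdoor path blocked by {Rf}):
  P1: open — no interior node is in the conditioning set.
{Rf} does not satisfy the backdoor criterion.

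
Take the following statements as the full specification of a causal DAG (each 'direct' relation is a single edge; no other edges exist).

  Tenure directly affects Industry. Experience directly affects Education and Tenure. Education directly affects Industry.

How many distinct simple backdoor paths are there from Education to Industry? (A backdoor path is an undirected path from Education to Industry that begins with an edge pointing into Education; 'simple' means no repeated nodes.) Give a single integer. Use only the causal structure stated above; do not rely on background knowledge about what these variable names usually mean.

1

A backdoor path from Education to Industry is any simple undirected path whose first edge points into Education (i.e. leaves Education via a parent).
Parents of Education: {Experience}.
Enumerating:
  P1: Education <- Experience -> Tenure -> Industry
That exhausts the simple backdoor paths. Count: 1.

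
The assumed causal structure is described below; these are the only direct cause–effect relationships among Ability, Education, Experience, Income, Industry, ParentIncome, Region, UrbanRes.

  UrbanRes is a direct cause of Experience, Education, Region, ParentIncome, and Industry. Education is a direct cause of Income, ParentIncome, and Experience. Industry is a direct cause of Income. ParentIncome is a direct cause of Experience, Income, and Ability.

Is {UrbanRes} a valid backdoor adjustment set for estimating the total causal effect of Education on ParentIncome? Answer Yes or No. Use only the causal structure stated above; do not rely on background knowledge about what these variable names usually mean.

Backdoor paths from Education to ParentIncome (paths whose first edge points into Education):
  P1: Education <- UrbanRes -> ParentIncome
  P2: Education <- UrbanRes -> Industry -> Income <- ParentIncome
  P3: Education <- UrbanRes -> Experience <- ParentIncome
Condition 1 (no descendant of Education in the set): holds — descendants of Education are {Ability, Experience, Income, ParentIncome}; none are in {UrbanRes}.
Condition 2 (every backdoor path blocked by {UrbanRes}):
  P1: blocked at fork node UrbanRes ∈ conditioning set.
  P2: blocked at fork node UrbanRes ∈ conditioning set.
  P3: blocked at fork node UrbanRes ∈ conditioning set.
{UrbanRes} satisfies the backdoor criterion.

Yes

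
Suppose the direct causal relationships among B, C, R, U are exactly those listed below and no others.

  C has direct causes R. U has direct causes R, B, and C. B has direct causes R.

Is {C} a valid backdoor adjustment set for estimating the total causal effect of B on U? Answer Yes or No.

Backdoor paths from B to U (paths whose first edge points into B):
  P1: B <- R -> C -> U
  P2: B <- R -> U
Condition 1 (no descendant of B in the set): holds — descendants of B are {U}; none are in {C}.
Condition 2 (every backdoor path blocked by {C}):
  P1: blocked at chain node C ∈ conditioning set.
  P2: open — no interior node is in the conditioning set.
{C} does not satisfy the backdoor criterion.

No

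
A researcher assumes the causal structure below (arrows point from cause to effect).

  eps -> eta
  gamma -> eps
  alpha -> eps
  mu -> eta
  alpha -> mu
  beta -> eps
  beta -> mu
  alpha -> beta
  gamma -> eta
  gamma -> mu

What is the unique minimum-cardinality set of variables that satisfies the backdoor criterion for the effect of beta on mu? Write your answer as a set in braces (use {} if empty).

{alpha}

Variables eligible for adjustment (non-descendants of beta, excluding beta and mu): {alpha, gamma}.
Backdoor paths from beta to mu:
  P1: beta <- alpha -> mu
  P2: beta <- alpha -> eps <- gamma -> mu
  P3: beta <- alpha -> eps <- gamma -> eta <- mu
  P4: beta <- alpha -> eps -> eta <- gamma -> mu
  P5: beta <- alpha -> eps -> eta <- mu
The empty set is not sufficient: P1 (beta <- alpha -> mu) has no collider blocking it and no conditioned non-collider, so it is open.
Try {alpha}:
  P1: blocked at fork node alpha ∈ conditioning set.
  P2: blocked at fork node alpha ∈ conditioning set.
  P3: blocked at fork node alpha ∈ conditioning set.
  P4: blocked at fork node alpha ∈ conditioning set.
  P5: blocked at fork node alpha ∈ conditioning set.
{alpha} contains no descendant of beta and blocks every backdoor path.
No other singleton works — e.g. {gamma} leaves P1 open — so {alpha} is the unique smallest valid adjustment set.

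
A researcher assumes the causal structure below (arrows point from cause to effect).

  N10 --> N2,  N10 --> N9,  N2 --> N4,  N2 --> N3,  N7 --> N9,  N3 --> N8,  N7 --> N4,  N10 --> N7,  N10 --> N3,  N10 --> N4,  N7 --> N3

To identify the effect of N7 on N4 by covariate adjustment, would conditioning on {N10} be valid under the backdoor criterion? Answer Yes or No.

Backdoor paths from N7 to N4 (paths whose first edge points into N7):
  P1: N7 <- N10 -> N2 -> N4
  P2: N7 <- N10 -> N3 <- N2 -> N4
  P3: N7 <- N10 -> N4
Condition 1 (no descendant of N7 in the set): holds — descendants of N7 are {N3, N4, N8, N9}; none are in {N10}.
Condition 2 (every backdoor path blocked by {N10}):
  P1: blocked at fork node N10 ∈ conditioning set.
  P2: blocked at fork node N10 ∈ conditioning set.
  P3: blocked at fork node N10 ∈ conditioning set.
{N10} satisfies the backdoor criterion.

Yes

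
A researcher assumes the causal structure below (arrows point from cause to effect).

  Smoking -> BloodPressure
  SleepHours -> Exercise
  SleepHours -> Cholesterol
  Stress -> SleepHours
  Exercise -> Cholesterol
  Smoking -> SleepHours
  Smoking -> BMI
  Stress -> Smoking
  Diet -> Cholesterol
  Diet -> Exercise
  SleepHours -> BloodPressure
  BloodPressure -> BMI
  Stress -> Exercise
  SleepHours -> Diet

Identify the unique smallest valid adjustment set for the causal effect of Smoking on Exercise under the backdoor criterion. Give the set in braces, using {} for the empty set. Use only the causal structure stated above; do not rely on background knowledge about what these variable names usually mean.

{Stress}

Variables eligible for adjustment (non-descendants of Smoking, excluding Smoking and Exercise): {Stress}.
Backdoor paths from Smoking to Exercise:
  P1: Smoking <- Stress -> SleepHours -> Diet -> Exercise
  P2: Smoking <- Stress -> SleepHours -> Diet -> Cholesterol <- Exercise
  P3: Smoking <- Stress -> SleepHours -> Exercise
  P4: Smoking <- Stress -> SleepHours -> Cholesterol <- Diet -> Exercise
  P5: Smoking <- Stress -> SleepHours -> Cholesterol <- Exercise
  P6: Smoking <- Stress -> Exercise
The empty set is not sufficient: P1 (Smoking <- Stress -> SleepHours -> Diet -> Exercise) has no collider blocking it and no conditioned non-collider, so it is open.
Try {Stress}:
  P1: blocked at fork node Stress ∈ conditioning set.
  P2: blocked at fork node Stress ∈ conditioning set.
  P3: blocked at fork node Stress ∈ conditioning set.
  P4: blocked at fork node Stress ∈ conditioning set.
  P5: blocked at fork node Stress ∈ conditioning set.
  P6: blocked at fork node Stress ∈ conditioning set.
{Stress} contains no descendant of Smoking and blocks every backdoor path.
{Stress} is the unique smallest valid adjustment set.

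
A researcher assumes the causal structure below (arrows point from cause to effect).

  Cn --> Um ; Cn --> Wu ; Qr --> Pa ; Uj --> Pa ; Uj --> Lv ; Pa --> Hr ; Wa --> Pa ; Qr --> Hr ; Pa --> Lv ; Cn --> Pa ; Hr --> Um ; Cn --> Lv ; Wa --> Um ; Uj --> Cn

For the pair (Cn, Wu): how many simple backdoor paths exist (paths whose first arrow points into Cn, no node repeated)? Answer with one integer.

A backdoor path from Cn to Wu is any simple undirected path whose first edge points into Cn (i.e. leaves Cn via a parent).
Parents of Cn: {Uj}.
No simple path from any parent of Cn reaches Wu without revisiting Cn, so there are no backdoor paths.

0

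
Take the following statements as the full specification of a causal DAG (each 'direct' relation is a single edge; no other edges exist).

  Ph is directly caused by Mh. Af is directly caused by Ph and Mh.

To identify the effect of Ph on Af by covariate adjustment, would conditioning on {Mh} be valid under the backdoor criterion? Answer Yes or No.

Yes

Backdoor paths from Ph to Af (paths whose first edge points into Ph):
  P1: Ph <- Mh -> Af
Condition 1 (no descendant of Ph in the set): holds — descendants of Ph are {Af}; none are in {Mh}.
Condition 2 (every backdoor path blocked by {Mh}):
  P1: blocked at fork node Mh ∈ conditioning set.
{Mh} satisfies the backdoor criterion.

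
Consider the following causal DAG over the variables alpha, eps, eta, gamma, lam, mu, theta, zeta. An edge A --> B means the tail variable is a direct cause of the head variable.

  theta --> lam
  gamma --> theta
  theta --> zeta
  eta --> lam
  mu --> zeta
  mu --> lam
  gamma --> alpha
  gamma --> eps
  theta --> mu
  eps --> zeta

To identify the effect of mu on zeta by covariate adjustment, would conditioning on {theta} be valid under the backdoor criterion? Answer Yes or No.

Backdoor paths from mu to zeta (paths whose first edge points into mu):
  P1: mu <- theta <- gamma -> eps -> zeta
  P2: mu <- theta -> zeta
Condition 1 (no descendant of mu in the set): holds — descendants of mu are {lam, zeta}; none are in {theta}.
Condition 2 (every backdoor path blocked by {theta}):
  P1: blocked at chain node theta ∈ conditioning set.
  P2: blocked at fork node theta ∈ conditioning set.
{theta} satisfies the backdoor criterion.

Yes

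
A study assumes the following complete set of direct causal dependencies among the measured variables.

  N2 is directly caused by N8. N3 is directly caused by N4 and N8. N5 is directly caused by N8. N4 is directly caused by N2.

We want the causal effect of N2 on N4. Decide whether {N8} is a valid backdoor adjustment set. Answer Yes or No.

Backdoor paths from N2 to N4 (paths whose first edge points into N2):
  P1: N2 <- N8 -> N3 <- N4
Condition 1 (no descendant of N2 in the set): holds — descendants of N2 are {N3, N4}; none are in {N8}.
Condition 2 (every backdoor path blocked by {N8}):
  P1: blocked at fork node N8 ∈ conditioning set.
{N8} satisfies the backdoor criterion.

Yes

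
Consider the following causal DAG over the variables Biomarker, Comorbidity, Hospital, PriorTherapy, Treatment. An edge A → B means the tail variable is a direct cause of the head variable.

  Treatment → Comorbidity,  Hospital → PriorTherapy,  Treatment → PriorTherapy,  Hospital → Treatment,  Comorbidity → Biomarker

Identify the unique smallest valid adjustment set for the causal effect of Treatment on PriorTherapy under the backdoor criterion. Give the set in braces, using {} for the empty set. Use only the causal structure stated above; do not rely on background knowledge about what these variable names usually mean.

{Hospital}

Variables eligible for adjustment (non-descendants of Treatment, excluding Treatment and PriorTherapy): {Hospital}.
Backdoor paths from Treatment to PriorTherapy:
  P1: Treatment <- Hospital -> PriorTherapy
The empty set is not sufficient: P1 (Treatment <- Hospital -> PriorTherapy) has no collider blocking it and no conditioned non-collider, so it is open.
Try {Hospital}:
  P1: blocked at fork node Hospital ∈ conditioning set.
{Hospital} contains no descendant of Treatment and blocks every backdoor path.
{Hospital} is the unique smallest valid adjustment set.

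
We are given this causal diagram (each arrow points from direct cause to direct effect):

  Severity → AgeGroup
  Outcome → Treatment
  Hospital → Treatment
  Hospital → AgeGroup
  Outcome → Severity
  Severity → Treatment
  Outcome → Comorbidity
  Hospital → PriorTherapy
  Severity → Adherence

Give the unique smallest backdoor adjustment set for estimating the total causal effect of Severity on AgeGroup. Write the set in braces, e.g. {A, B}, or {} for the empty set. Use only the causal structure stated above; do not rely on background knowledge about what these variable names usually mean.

{}

Variables eligible for adjustment (non-descendants of Severity, excluding Severity and AgeGroup): {Comorbidity, Hospital, Outcome, PriorTherapy}.
Backdoor paths from Severity to AgeGroup:
  P1: Severity <- Outcome -> Treatment <- Hospital -> AgeGroup
Each backdoor path contains an unconditioned collider, so every path is already blocked with the empty conditioning set:
  P1: blocked at collider Treatment (neither it nor any descendant is in the conditioning set).
The empty set is therefore the unique smallest valid set.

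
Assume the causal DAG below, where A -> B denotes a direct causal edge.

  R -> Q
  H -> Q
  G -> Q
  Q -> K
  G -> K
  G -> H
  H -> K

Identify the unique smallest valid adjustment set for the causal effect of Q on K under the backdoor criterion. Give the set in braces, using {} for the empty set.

{G, H}

Variables eligible for adjustment (non-descendants of Q, excluding Q and K): {G, H, R}.
Backdoor paths from Q to K:
  P1: Q <- G -> H -> K
  P2: Q <- G -> K
  P3: Q <- H <- G -> K
  P4: Q <- H -> K
The empty set is not sufficient: P1 (Q <- G -> H -> K) has no collider blocking it and no conditioned non-collider, so it is open.
Try {G, H}:
  P1: blocked at fork node G ∈ conditioning set.
  P2: blocked at fork node G ∈ conditioning set.
  P3: blocked at chain node H ∈ conditioning set.
  P4: blocked at fork node H ∈ conditioning set.
{G, H} contains no descendant of Q and blocks every backdoor path.
Every element of {G, H} is needed (dropping G leaves P2 open; dropping H leaves P4 open), so no proper subset is valid.
Among all size-2 subsets of the eligible variables, only {G, H} blocks every backdoor path, so it is the unique smallest valid adjustment set.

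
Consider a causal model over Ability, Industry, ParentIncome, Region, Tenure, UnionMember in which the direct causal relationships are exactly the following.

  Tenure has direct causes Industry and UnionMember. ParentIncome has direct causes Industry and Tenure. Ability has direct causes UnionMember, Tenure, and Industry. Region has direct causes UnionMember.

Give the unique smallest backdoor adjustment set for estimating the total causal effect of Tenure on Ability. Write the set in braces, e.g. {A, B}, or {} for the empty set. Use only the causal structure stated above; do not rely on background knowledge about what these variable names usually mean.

Variables eligible for adjustment (non-descendants of Tenure, excluding Tenure and Ability): {Industry, Region, UnionMember}.
Backdoor paths from Tenure to Ability:
  P1: Tenure <- UnionMember -> Ability
  P2: Tenure <- Industry -> Ability
The empty set is not sufficient: P1 (Tenure <- UnionMember -> Ability) has no collider blocking it and no conditioned non-collider, so it is open.
Try {Industry, UnionMember}:
  P1: blocked at fork node UnionMember ∈ conditioning set.
  P2: blocked at fork node Industry ∈ conditioning set.
{Industry, UnionMember} contains no descendant of Tenure and blocks every backdoor path.
Every element of {Industry, UnionMember} is needed (dropping Industry leaves P2 open; dropping UnionMember leaves P1 open), so no proper subset is valid.
Among all size-2 subsets of the eligible variables, only {Industry, UnionMember} blocks every backdoor path, so it is the unique smallest valid adjustment set.

{Industry, UnionMember}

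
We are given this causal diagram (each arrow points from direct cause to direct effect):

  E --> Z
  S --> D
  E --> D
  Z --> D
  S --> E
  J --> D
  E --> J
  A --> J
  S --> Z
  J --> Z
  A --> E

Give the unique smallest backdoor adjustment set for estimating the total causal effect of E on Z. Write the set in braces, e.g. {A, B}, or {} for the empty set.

Variables eligible for adjustment (non-descendants of E, excluding E and Z): {A, S}.
Backdoor paths from E to Z:
  P1: E <- A -> J -> Z
  P2: E <- A -> J -> D <- S -> Z
  P3: E <- A -> J -> D <- Z
  P4: E <- S -> Z
  P5: E <- S -> D <- J -> Z
  P6: E <- S -> D <- Z
The empty set is not sufficient: P1 (E <- A -> J -> Z) has no collider blocking it and no conditioned non-collider, so it is open.
Try {A, S}:
  P1: blocked at fork node A ∈ conditioning set.
  P2: blocked at fork node A ∈ conditioning set.
  P3: blocked at fork node A ∈ conditioning set.
  P4: blocked at fork node S ∈ conditioning set.
  P5: blocked at fork node S ∈ conditioning set.
  P6: blocked at fork node S ∈ conditioning set.
{A, S} contains no descendant of E and blocks every backdoor path.
Every element of {A, S} is needed (dropping A leaves P1 open; dropping S leaves P4 open), so no proper subset is valid.
Among all size-2 subsets of the eligible variables, only {A, S} blocks every backdoor path, so it is the unique smallest valid adjustment set.

{A, S}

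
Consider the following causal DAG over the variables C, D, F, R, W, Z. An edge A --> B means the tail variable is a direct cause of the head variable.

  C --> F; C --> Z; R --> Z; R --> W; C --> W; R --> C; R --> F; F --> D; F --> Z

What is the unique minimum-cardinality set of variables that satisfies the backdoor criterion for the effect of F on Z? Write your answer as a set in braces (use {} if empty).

{C, R}

Variables eligible for adjustment (non-descendants of F, excluding F and Z): {C, R, W}.
Backdoor paths from F to Z:
  P1: F <- R -> C -> Z
  P2: F <- R -> W <- C -> Z
  P3: F <- R -> Z
  P4: F <- C <- R -> Z
  P5: F <- C -> W <- R -> Z
  P6: F <- C -> Z
The empty set is not sufficient: P1 (F <- R -> C -> Z) has no collider blocking it and no conditioned non-collider, so it is open.
Try {C, R}:
  P1: blocked at fork node R ∈ conditioning set.
  P2: blocked at fork node R ∈ conditioning set.
  P3: blocked at fork node R ∈ conditioning set.
  P4: blocked at chain node C ∈ conditioning set.
  P5: blocked at fork node C ∈ conditioning set.
  P6: blocked at fork node C ∈ conditioning set.
{C, R} contains no descendant of F and blocks every backdoor path.
Every element of {C, R} is needed (dropping C leaves P6 open; dropping R leaves P3 open), so no proper subset is valid.
Among all size-2 subsets of the eligible variables, only {C, R} blocks every backdoor path, so it is the unique smallest valid adjustment set.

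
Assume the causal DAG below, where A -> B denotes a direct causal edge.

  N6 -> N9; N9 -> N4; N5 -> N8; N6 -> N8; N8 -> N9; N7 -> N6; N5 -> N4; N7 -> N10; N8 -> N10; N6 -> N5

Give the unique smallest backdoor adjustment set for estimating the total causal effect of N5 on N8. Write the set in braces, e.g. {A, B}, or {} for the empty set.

{N6}

Variables eligible for adjustment (non-descendants of N5, excluding N5 and N8): {N6, N7}.
Backdoor paths from N5 to N8:
  P1: N5 <- N6 <- N7 -> N10 <- N8
  P2: N5 <- N6 -> N8
  P3: N5 <- N6 -> N9 <- N8
The empty set is not sufficient: P2 (N5 <- N6 -> N8) has no collider blocking it and no conditioned non-collider, so it is open.
Try {N6}:
  P1: blocked at chain node N6 ∈ conditioning set.
  P2: blocked at fork node N6 ∈ conditioning set.
  P3: blocked at fork node N6 ∈ conditioning set.
{N6} contains no descendant of N5 and blocks every backdoor path.
No other singleton works — e.g. {N7} leaves P2 open — so {N6} is the unique smallest valid adjustment set.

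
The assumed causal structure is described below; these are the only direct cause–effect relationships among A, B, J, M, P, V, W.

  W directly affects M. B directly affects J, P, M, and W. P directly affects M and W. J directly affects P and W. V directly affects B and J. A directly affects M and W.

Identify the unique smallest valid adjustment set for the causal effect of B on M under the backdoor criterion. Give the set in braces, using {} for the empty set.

{V}

Variables eligible for adjustment (non-descendants of B, excluding B and M): {A, V}.
Backdoor paths from B to M:
  P1: B <- V -> J -> P -> W <- A -> M
  P2: B <- V -> J -> P -> W -> M
  P3: B <- V -> J -> P -> M
  P4: B <- V -> J -> W <- P -> M
  P5: B <- V -> J -> W <- A -> M
  P6: B <- V -> J -> W -> M
The empty set is not sufficient: P2 (B <- V -> J -> P -> W -> M) has no collider blocking it and no conditioned non-collider, so it is open.
Try {V}:
  P1: blocked at fork node V ∈ conditioning set.
  P2: blocked at fork node V ∈ conditioning set.
  P3: blocked at fork node V ∈ conditioning set.
  P4: blocked at fork node V ∈ conditioning set.
  P5: blocked at fork node V ∈ conditioning set.
  P6: blocked at fork node V ∈ conditioning set.
{V} contains no descendant of B and blocks every backdoor path.
No other singleton works — e.g. {A} leaves P2 open — so {V} is the unique smallest valid adjustment set.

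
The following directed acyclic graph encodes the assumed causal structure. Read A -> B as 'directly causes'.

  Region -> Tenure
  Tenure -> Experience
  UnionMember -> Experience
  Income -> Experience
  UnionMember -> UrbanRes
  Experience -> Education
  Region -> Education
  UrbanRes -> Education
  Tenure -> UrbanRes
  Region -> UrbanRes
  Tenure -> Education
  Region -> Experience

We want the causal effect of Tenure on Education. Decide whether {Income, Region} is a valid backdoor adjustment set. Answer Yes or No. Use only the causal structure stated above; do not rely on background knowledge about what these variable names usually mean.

Yes

Backdoor paths from Tenure to Education (paths whose first edge points into Tenure):
  P1: Tenure <- Region -> UrbanRes <- UnionMember -> Experience -> Education
  P2: Tenure <- Region -> UrbanRes -> Education
  P3: Tenure <- Region -> Experience <- UnionMember -> UrbanRes -> Education
  P4: Tenure <- Region -> Experience -> Education
  P5: Tenure <- Region -> Education
Condition 1 (no descendant of Tenure in the set): holds — descendants of Tenure are {Education, Experience, UrbanRes}; none are in {Income, Region}.
Condition 2 (every backdoor path blocked by {Income, Region}):
  P1: blocked at fork node Region ∈ conditioning set.
  P2: blocked at fork node Region ∈ conditioning set.
  P3: blocked at fork node Region ∈ conditioning set.
  P4: blocked at fork node Region ∈ conditioning set.
  P5: blocked at fork node Region ∈ conditioning set.
{Income, Region} satisfies the backdoor criterion.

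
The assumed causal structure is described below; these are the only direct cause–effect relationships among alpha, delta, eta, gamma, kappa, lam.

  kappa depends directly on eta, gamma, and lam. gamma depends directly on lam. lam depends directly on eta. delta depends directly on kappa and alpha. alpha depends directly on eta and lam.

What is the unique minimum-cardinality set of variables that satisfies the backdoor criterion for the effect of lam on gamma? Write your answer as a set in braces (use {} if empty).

Variables eligible for adjustment (non-descendants of lam, excluding lam and gamma): {eta}.
Backdoor paths from lam to gamma:
  P1: lam <- eta -> kappa <- gamma
  P2: lam <- eta -> alpha -> delta <- kappa <- gamma
Each backdoor path contains an unconditioned collider, so every path is already blocked with the empty conditioning set:
  P1: blocked at collider kappa (neither it nor any descendant is in the conditioning set).
  P2: blocked at collider delta (neither it nor any descendant is in the conditioning set).
The empty set is therefore the unique smallest valid set.

{}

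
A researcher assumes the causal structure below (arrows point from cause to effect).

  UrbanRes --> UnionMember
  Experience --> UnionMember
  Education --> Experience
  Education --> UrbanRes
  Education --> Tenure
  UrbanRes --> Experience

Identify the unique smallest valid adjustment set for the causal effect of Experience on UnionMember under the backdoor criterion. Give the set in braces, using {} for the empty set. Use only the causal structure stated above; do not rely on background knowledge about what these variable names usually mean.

{UrbanRes}

Variables eligible for adjustment (non-descendants of Experience, excluding Experience and UnionMember): {Education, Tenure, UrbanRes}.
Backdoor paths from Experience to UnionMember:
  P1: Experience <- Education -> UrbanRes -> UnionMember
  P2: Experience <- UrbanRes -> UnionMember
The empty set is not sufficient: P1 (Experience <- Education -> UrbanRes -> UnionMember) has no collider blocking it and no conditioned non-collider, so it is open.
Try {UrbanRes}:
  P1: blocked at chain node UrbanRes ∈ conditioning set.
  P2: blocked at fork node UrbanRes ∈ conditioning set.
{UrbanRes} contains no descendant of Experience and blocks every backdoor path.
No other singleton works — e.g. {Education} leaves P2 open — so {UrbanRes} is the unique smallest valid adjustment set.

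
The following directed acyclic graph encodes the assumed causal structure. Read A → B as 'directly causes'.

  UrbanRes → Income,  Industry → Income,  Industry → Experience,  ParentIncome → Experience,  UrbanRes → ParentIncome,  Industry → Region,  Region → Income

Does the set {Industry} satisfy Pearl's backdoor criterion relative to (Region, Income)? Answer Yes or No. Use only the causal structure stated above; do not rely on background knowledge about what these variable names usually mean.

Yes

Backdoor paths from Region to Income (paths whose first edge points into Region):
  P1: Region <- Industry -> Income
  P2: Region <- Industry -> Experience <- ParentIncome <- UrbanRes -> Income
Condition 1 (no descendant of Region in the set): holds — descendants of Region are {Income}; none are in {Industry}.
Condition 2 (every backdoor path blocked by {Industry}):
  P1: blocked at fork node Industry ∈ conditioning set.
  P2: blocked at fork node Industry ∈ conditioning set.
{Industry} satisfies the backdoor criterion.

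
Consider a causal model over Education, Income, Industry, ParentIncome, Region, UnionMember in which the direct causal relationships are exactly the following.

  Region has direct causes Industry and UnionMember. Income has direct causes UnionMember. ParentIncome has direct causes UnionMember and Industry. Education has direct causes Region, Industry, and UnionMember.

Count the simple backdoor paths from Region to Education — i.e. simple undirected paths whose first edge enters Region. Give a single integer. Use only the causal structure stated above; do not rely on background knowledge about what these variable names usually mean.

A backdoor path from Region to Education is any simple undirected path whose first edge points into Region (i.e. leaves Region via a parent).
Parents of Region: {Industry, UnionMember}.
Enumerating:
  P1: Region <- UnionMember -> ParentIncome <- Industry -> Education
  P2: Region <- UnionMember -> Education
  P3: Region <- Industry -> ParentIncome <- UnionMember -> Education
  P4: Region <- Industry -> Education
That exhausts the simple backdoor paths. Count: 4.

4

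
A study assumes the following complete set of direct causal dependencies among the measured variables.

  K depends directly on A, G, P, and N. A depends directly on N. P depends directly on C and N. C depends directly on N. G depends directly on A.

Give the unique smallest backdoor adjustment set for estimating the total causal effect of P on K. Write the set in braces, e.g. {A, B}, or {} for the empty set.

{N}

Variables eligible for adjustment (non-descendants of P, excluding P and K): {A, C, G, N}.
Backdoor paths from P to K:
  P1: P <- N -> A -> G -> K
  P2: P <- N -> A -> K
  P3: P <- N -> K
  P4: P <- C <- N -> A -> G -> K
  P5: P <- C <- N -> A -> K
  P6: P <- C <- N -> K
The empty set is not sufficient: P1 (P <- N -> A -> G -> K) has no collider blocking it and no conditioned non-collider, so it is open.
Try {N}:
  P1: blocked at fork node N ∈ conditioning set.
  P2: blocked at fork node N ∈ conditioning set.
  P3: blocked at fork node N ∈ conditioning set.
  P4: blocked at fork node N ∈ conditioning set.
  P5: blocked at fork node N ∈ conditioning set.
  P6: blocked at fork node N ∈ conditioning set.
{N} contains no descendant of P and blocks every backdoor path.
No other singleton works — e.g. {A} leaves P3 open — so {N} is the unique smallest valid adjustment set.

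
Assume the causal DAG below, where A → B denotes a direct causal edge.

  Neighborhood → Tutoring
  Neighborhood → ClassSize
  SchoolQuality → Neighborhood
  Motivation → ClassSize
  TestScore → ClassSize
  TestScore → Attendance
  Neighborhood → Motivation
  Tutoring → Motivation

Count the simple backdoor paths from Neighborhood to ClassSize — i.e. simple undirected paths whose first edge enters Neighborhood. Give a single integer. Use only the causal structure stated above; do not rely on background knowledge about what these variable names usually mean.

0

A backdoor path from Neighborhood to ClassSize is any simple undirected path whose first edge points into Neighborhood (i.e. leaves Neighborhood via a parent).
Parents of Neighborhood: {SchoolQuality}.
No simple path from any parent of Neighborhood reaches ClassSize without revisiting Neighborhood, so there are no backdoor paths.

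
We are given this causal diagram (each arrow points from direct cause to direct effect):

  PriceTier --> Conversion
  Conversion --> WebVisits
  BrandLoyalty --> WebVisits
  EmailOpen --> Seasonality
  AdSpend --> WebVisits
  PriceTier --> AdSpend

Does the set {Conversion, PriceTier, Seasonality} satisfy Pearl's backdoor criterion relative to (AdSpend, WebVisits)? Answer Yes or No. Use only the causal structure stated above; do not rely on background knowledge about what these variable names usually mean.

Yes

Backdoor paths from AdSpend to WebVisits (paths whose first edge points into AdSpend):
  P1: AdSpend <- PriceTier -> Conversion -> WebVisits
Condition 1 (no descendant of AdSpend in the set): holds — descendants of AdSpend are {WebVisits}; none are in {Conversion, PriceTier, Seasonality}.
Condition 2 (every backdoor path blocked by {Conversion, PriceTier, Seasonality}):
  P1: blocked at fork node PriceTier ∈ conditioning set.
{Conversion, PriceTier, Seasonality} satisfies the backdoor criterion.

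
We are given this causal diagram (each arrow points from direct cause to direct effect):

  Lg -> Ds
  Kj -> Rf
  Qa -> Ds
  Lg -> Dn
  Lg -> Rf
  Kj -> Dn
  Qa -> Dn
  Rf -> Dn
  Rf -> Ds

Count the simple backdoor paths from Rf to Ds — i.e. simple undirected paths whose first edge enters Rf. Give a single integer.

A backdoor path from Rf to Ds is any simple undirected path whose first edge points into Rf (i.e. leaves Rf via a parent).
Parents of Rf: {Kj, Lg}.
Enumerating:
  P1: Rf <- Kj -> Dn <- Lg -> Ds
  P2: Rf <- Kj -> Dn <- Qa -> Ds
  P3: Rf <- Lg -> Dn <- Qa -> Ds
  P4: Rf <- Lg -> Ds
That exhausts the simple backdoor paths. Count: 4.

4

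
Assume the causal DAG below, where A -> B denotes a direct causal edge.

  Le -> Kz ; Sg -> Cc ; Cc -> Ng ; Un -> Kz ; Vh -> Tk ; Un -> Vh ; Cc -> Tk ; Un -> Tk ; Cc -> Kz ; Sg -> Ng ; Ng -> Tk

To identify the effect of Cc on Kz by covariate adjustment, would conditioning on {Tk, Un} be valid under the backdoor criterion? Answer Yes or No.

No

Backdoor paths from Cc to Kz (paths whose first edge points into Cc):
  P1: Cc <- Sg -> Ng -> Tk <- Un -> Kz
  P2: Cc <- Sg -> Ng -> Tk <- Vh <- Un -> Kz
Condition 1 (no descendant of Cc in the set): FAILS — Tk is a descendant of Cc.
Condition 2 (every backdoor path blocked by {Tk, Un}):
  P1: blocked at fork node Un ∈ conditioning set.
  P2: blocked at fork node Un ∈ conditioning set.
{Tk, Un} does not satisfy the backdoor criterion.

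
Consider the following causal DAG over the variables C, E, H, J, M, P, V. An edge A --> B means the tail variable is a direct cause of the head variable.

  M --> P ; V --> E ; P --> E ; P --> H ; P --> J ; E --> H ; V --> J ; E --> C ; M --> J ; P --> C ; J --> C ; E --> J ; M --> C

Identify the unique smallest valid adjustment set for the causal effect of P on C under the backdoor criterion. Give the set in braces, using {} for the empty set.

Variables eligible for adjustment (non-descendants of P, excluding P and C): {M, V}.
Backdoor paths from P to C:
  P1: P <- M -> J <- V -> E -> C
  P2: P <- M -> J <- E -> C
  P3: P <- M -> J -> C
  P4: P <- M -> C
The empty set is not sufficient: P3 (P <- M -> J -> C) has no collider blocking it and no conditioned non-collider, so it is open.
Try {M}:
  P1: blocked at fork node M ∈ conditioning set.
  P2: blocked at fork node M ∈ conditioning set.
  P3: blocked at fork node M ∈ conditioning set.
  P4: blocked at fork node M ∈ conditioning set.
{M} contains no descendant of P and blocks every backdoor path.
No other singleton works — e.g. {V} leaves P3 open — so {M} is the unique smallest valid adjustment set.

{M}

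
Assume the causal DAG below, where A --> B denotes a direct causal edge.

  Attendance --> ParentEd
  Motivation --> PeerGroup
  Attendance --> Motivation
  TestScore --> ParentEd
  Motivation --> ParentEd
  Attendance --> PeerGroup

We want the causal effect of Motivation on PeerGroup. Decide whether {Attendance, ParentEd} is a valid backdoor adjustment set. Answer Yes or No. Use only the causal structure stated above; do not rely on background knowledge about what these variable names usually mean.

Backdoor paths from Motivation to PeerGroup (paths whose first edge points into Motivation):
  P1: Motivation <- Attendance -> PeerGroup
Condition 1 (no descendant of Motivation in the set): FAILS — ParentEd is a descendant of Motivation.
Condition 2 (every backdoor path blocked by {Attendance, ParentEd}):
  P1: blocked at fork node Attendance ∈ conditioning set.
{Attendance, ParentEd} does not satisfy the backdoor criterion.

No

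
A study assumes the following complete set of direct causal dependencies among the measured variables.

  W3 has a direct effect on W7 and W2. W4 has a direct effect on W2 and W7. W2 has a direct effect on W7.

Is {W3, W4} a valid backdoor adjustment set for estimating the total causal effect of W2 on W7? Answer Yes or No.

Yes

Backdoor paths from W2 to W7 (paths whose first edge points into W2):
  P1: W2 <- W4 -> W7
  P2: W2 <- W3 -> W7
Condition 1 (no descendant of W2 in the set): holds — descendants of W2 are {W7}; none are in {W3, W4}.
Condition 2 (every backdoor path blocked by {W3, W4}):
  P1: blocked at fork node W4 ∈ conditioning set.
  P2: blocked at fork node W3 ∈ conditioning set.
{W3, W4} satisfies the backdoor criterion.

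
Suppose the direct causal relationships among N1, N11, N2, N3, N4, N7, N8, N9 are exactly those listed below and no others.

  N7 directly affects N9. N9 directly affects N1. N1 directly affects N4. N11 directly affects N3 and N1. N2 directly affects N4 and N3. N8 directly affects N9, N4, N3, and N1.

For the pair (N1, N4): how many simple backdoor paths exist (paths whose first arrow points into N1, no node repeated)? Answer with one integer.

6

A backdoor path from N1 to N4 is any simple undirected path whose first edge points into N1 (i.e. leaves N1 via a parent).
Parents of N1: {N11, N8, N9}.
Enumerating:
  P1: N1 <- N8 -> N3 <- N2 -> N4
  P2: N1 <- N8 -> N4
  P3: N1 <- N9 <- N8 -> N3 <- N2 -> N4
  P4: N1 <- N9 <- N8 -> N4
  P5: N1 <- N11 -> N3 <- N8 -> N4
  P6: N1 <- N11 -> N3 <- N2 -> N4
That exhausts the simple backdoor paths. Count: 6.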